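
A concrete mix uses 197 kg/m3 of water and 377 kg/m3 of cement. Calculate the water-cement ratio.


w/c = water / cement
w/c = 197 / 377 = 0.523

0.523


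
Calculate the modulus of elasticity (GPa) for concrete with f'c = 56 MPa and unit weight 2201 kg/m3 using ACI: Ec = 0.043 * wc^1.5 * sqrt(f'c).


Ec = 0.043 * 2201^1.5 * sqrt(56) / 1000
= 33.23 GPa

33.23


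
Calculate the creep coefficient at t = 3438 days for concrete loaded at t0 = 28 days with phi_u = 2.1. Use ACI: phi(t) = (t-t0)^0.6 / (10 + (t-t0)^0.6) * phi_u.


dt = 3438 - 28 = 3410
phi = 3410^0.6 / (10 + 3410^0.6) * 2.1
= 1.952

1.952


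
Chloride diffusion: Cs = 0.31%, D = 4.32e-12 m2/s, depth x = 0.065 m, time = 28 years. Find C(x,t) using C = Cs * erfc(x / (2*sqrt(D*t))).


t_seconds = 28 * 365.25 * 24 * 3600 = 883612800.0 s
arg = 0.065 / (2 * sqrt(4.32e-12 * 883612800.0))
= 0.526
erfc(0.526) = 0.4569
C = 0.31 * 0.4569 = 0.1416%

0.1416


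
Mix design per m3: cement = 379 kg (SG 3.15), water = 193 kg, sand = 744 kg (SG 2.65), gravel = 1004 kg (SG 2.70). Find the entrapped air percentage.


Vol cement = 379 / (3.15 * 1000) = 0.120317 m3
Vol water = 193 / 1000 = 0.193 m3
Vol sand = 744 / (2.65 * 1000) = 0.280755 m3
Vol gravel = 1004 / (2.70 * 1000) = 0.371852 m3
Total solid + water volume = 0.965924 m3
Air = (1 - 0.965924) * 100 = 3.41%

3.41


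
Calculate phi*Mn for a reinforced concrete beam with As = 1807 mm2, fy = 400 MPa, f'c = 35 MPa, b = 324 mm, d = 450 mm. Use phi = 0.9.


a = As * fy / (0.85 * f'c * b)
= 1807 * 400 / (0.85 * 35 * 324)
= 74.987 mm
Mn = As * fy * (d - a/2) / 10^6
= 298.1597 kN-m
phi*Mn = 0.9 * 298.1597 = 268.34 kN-m

268.34


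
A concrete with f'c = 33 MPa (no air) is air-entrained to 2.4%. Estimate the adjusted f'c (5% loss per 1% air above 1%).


Strength loss = (2.4 - 1) * 5 = 7.0%
f'c = 33 * (1 - 7.0/100)
= 30.69 MPa

30.69


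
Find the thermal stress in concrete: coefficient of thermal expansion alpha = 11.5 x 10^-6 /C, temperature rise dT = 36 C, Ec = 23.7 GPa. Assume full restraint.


sigma = alpha * dT * Ec
= 11.5e-6 * 36 * 23.7 * 1000
= 9.812 MPa

9.812


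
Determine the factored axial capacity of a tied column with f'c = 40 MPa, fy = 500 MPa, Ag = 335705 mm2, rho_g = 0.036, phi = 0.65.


Ast = rho * Ag = 0.036 * 335705 = 12085.38 mm2
phi*Pn = 0.65 * 0.80 * (0.85 * 40 * (335705 - 12085.38) + 500 * 12085.38) / 1000
= 8863.79 kN

8863.79


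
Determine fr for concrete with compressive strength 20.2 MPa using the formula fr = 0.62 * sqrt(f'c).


fr = 0.62 * sqrt(20.2)
= 2.787 MPa

2.787


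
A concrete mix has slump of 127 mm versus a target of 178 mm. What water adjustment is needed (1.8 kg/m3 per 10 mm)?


Difference = 178 - 127 = 51 mm
Water adjustment = 51 * 1.8 / 10 = 9.2 kg/m3

9.2


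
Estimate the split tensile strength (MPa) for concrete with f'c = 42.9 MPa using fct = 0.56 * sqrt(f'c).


fct = 0.56 * sqrt(42.9)
= 0.56 * 6.55
= 3.668 MPa

3.668


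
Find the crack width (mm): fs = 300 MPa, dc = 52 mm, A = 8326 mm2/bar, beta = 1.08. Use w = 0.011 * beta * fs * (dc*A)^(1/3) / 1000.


w = 0.011 * beta * fs * (dc * A)^(1/3) / 1000
= 0.011 * 1.08 * 300 * (52 * 8326)^(1/3) / 1000
= 0.27 mm

0.27


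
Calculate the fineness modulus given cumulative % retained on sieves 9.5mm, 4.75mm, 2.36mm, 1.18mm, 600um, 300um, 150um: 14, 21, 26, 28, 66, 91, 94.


FM = sum(cumulative % retained) / 100
= 340 / 100
= 3.4

3.4


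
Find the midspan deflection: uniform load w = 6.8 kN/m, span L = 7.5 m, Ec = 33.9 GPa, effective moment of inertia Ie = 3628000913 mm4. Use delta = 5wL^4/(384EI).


Convert: L = 7.5 m = 7500 mm, Ec = 33.9 GPa = 33900 MPa
delta = 5 * 6.8 * 7500^4 / (384 * 33900 * 3628000913)
= 2.28 mm

2.28


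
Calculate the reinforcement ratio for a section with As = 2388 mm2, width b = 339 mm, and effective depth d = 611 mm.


rho = As / (b * d)
= 2388 / (339 * 611)
= 0.0115

0.0115


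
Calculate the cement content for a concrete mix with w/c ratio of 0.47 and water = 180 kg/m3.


Cement = water / (w/c)
= 180 / 0.47
= 383.0 kg/m3

383.0


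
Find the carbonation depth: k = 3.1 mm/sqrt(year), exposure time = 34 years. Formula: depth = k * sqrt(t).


depth = k * sqrt(t)
= 3.1 * sqrt(34)
= 18.08 mm

18.08


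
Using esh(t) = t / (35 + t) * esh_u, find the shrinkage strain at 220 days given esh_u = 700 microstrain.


esh(220) = 220 / (35 + 220) * 700
= 220 / 255 * 700
= 603.9 microstrain

603.9


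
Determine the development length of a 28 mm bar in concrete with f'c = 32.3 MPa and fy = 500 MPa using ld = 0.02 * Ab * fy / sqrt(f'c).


Ab = pi * 28^2 / 4 = 615.752 mm2
ld = 0.02 * 615.752 * 500 / sqrt(32.3)
= 1083.4 mm

1083.4


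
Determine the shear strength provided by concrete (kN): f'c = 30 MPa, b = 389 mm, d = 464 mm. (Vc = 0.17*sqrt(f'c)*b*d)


Vc = 0.17 * sqrt(30) * 389 * 464 / 1000
= 168.06 kN

168.06


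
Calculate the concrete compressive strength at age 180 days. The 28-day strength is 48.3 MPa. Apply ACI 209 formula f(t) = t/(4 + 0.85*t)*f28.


f(180) = 180 / (4 + 0.85 * 180) * 48.3
= 180 / 157.0 * 48.3
= 55.38 MPa

55.38


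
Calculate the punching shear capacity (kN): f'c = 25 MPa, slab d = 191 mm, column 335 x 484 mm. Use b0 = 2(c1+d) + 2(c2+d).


b0 = 2*(335 + 191) + 2*(484 + 191) = 2402 mm
Vc = 0.33 * sqrt(25) * 2402 * 191 / 1000
= 756.99 kN

756.99


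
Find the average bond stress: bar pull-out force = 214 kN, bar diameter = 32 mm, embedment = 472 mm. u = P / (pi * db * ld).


u = P / (pi * db * ld)
= 214 * 1000 / (pi * 32 * 472)
= 4.51 MPa

4.51


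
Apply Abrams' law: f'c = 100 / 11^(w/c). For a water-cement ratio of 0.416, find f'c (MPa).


f'c = 100 / 11^0.416
= 100 / 2.712
= 36.88 MPa

36.88


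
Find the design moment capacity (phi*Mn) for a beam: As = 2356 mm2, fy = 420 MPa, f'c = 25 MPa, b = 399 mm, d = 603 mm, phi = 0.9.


a = As * fy / (0.85 * f'c * b)
= 2356 * 420 / (0.85 * 25 * 399)
= 116.7059 mm
Mn = As * fy * (d - a/2) / 10^6
= 538.9392 kN-m
phi*Mn = 0.9 * 538.9392 = 485.05 kN-m

485.05


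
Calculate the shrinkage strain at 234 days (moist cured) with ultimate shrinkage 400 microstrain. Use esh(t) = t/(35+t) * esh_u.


esh(234) = 234 / (35 + 234) * 400
= 234 / 269 * 400
= 348.0 microstrain

348.0


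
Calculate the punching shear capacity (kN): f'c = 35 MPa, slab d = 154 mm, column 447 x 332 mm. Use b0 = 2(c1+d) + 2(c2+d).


b0 = 2*(447 + 154) + 2*(332 + 154) = 2174 mm
Vc = 0.33 * sqrt(35) * 2174 * 154 / 1000
= 653.62 kN

653.62


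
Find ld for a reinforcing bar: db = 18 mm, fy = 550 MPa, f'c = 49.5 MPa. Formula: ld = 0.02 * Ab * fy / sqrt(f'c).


Ab = pi * 18^2 / 4 = 254.469 mm2
ld = 0.02 * 254.469 * 550 / sqrt(49.5)
= 397.9 mm

397.9


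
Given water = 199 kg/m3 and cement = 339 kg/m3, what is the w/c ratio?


w/c = water / cement
w/c = 199 / 339 = 0.587

0.587


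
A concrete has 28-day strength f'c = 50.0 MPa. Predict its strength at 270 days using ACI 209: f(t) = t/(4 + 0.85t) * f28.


f(270) = 270 / (4 + 0.85 * 270) * 50.0
= 270 / 233.5 * 50.0
= 57.82 MPa

57.82


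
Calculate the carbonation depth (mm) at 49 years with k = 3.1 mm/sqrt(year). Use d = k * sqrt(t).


depth = k * sqrt(t)
= 3.1 * sqrt(49)
= 21.7 mm

21.7


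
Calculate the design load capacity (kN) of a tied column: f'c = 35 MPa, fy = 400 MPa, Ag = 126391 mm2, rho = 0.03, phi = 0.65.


Ast = rho * Ag = 0.03 * 126391 = 3791.73 mm2
phi*Pn = 0.65 * 0.80 * (0.85 * 35 * (126391 - 3791.73) + 400 * 3791.73) / 1000
= 2685.29 kN

2685.29


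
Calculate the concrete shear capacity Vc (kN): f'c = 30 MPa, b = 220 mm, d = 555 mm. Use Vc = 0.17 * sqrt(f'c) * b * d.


Vc = 0.17 * sqrt(30) * 220 * 555 / 1000
= 113.69 kN

113.69


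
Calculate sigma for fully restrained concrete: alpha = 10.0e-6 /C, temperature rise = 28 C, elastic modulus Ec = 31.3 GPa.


sigma = alpha * dT * Ec
= 10.0e-6 * 28 * 31.3 * 1000
= 8.764 MPa

8.764


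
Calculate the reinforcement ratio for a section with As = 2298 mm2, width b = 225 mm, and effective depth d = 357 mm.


rho = As / (b * d)
= 2298 / (225 * 357)
= 0.0286

0.0286


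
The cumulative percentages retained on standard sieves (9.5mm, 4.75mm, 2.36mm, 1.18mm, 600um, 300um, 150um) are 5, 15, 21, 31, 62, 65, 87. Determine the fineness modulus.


FM = sum(cumulative % retained) / 100
= 286 / 100
= 2.86

2.86


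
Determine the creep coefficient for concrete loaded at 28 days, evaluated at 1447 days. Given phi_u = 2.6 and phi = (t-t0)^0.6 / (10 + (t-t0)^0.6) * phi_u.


dt = 1447 - 28 = 1419
phi = 1419^0.6 / (10 + 1419^0.6) * 2.6
= 2.304

2.304


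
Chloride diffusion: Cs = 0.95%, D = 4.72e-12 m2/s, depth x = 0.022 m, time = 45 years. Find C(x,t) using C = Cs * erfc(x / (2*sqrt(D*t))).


t_seconds = 45 * 365.25 * 24 * 3600 = 1420092000.0 s
arg = 0.022 / (2 * sqrt(4.72e-12 * 1420092000.0))
= 0.1344
erfc(0.1344) = 0.8493
C = 0.95 * 0.8493 = 0.8068%

0.8068


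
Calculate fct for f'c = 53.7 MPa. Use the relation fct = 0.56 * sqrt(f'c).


fct = 0.56 * sqrt(53.7)
= 0.56 * 7.328
= 4.104 MPa

4.104


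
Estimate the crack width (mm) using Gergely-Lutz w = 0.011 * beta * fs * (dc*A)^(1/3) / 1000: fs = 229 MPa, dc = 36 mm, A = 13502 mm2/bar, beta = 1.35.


w = 0.011 * beta * fs * (dc * A)^(1/3) / 1000
= 0.011 * 1.35 * 229 * (36 * 13502)^(1/3) / 1000
= 0.267 mm

0.267


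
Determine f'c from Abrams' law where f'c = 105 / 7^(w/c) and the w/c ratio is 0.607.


f'c = 105 / 7^0.607
= 105 / 3.258
= 32.23 MPa

32.23


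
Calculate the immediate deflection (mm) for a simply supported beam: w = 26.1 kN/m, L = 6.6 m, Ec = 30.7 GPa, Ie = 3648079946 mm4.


Convert: L = 6.6 m = 6600 mm, Ec = 30.7 GPa = 30700 MPa
delta = 5 * 26.1 * 6600^4 / (384 * 30700 * 3648079946)
= 5.76 mm

5.76


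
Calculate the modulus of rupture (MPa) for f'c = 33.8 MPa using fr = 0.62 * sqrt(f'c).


fr = 0.62 * sqrt(33.8)
= 3.605 MPa

3.605


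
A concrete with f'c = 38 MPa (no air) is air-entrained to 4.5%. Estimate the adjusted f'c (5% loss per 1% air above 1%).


Strength loss = (4.5 - 1) * 5 = 17.5%
f'c = 38 * (1 - 17.5/100)
= 31.35 MPa

31.35


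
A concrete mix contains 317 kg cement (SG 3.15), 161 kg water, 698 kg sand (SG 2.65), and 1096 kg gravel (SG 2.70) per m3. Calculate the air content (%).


Vol cement = 317 / (3.15 * 1000) = 0.100635 m3
Vol water = 161 / 1000 = 0.161 m3
Vol sand = 698 / (2.65 * 1000) = 0.263396 m3
Vol gravel = 1096 / (2.70 * 1000) = 0.405926 m3
Total solid + water volume = 0.930957 m3
Air = (1 - 0.930957) * 100 = 6.9%

6.9


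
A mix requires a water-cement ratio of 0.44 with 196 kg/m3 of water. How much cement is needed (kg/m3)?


Cement = water / (w/c)
= 196 / 0.44
= 445.5 kg/m3

445.5


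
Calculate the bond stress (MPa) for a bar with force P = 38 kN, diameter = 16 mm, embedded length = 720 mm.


u = P / (pi * db * ld)
= 38 * 1000 / (pi * 16 * 720)
= 1.05 MPa

1.05


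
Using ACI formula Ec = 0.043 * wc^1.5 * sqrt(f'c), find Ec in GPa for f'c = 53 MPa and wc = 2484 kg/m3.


Ec = 0.043 * 2484^1.5 * sqrt(53) / 1000
= 38.76 GPa

38.76


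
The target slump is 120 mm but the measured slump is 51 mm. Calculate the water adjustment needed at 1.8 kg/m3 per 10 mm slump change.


Difference = 120 - 51 = 69 mm
Water adjustment = 69 * 1.8 / 10 = 12.4 kg/m3

12.4


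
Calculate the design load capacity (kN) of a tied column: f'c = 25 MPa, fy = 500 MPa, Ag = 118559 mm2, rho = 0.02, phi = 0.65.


Ast = rho * Ag = 0.02 * 118559 = 2371.18 mm2
phi*Pn = 0.65 * 0.80 * (0.85 * 25 * (118559 - 2371.18) + 500 * 2371.18) / 1000
= 1900.38 kN

1900.38


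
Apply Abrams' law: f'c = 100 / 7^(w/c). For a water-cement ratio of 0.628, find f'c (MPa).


f'c = 100 / 7^0.628
= 100 / 3.394
= 29.46 MPa

29.46


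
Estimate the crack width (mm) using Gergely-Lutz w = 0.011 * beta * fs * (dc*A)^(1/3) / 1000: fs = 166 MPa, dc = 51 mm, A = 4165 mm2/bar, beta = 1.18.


w = 0.011 * beta * fs * (dc * A)^(1/3) / 1000
= 0.011 * 1.18 * 166 * (51 * 4165)^(1/3) / 1000
= 0.129 mm

0.129


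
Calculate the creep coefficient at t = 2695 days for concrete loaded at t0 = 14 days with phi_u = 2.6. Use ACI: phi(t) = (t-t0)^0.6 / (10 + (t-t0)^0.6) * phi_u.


dt = 2695 - 14 = 2681
phi = 2681^0.6 / (10 + 2681^0.6) * 2.6
= 2.39

2.39


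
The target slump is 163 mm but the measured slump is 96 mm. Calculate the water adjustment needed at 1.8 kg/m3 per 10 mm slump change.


Difference = 163 - 96 = 67 mm
Water adjustment = 67 * 1.8 / 10 = 12.1 kg/m3

12.1


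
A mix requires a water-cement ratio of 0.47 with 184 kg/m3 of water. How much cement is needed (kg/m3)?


Cement = water / (w/c)
= 184 / 0.47
= 391.5 kg/m3

391.5


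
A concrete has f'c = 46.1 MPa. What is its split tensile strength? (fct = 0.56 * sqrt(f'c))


fct = 0.56 * sqrt(46.1)
= 0.56 * 6.79
= 3.802 MPa

3.802


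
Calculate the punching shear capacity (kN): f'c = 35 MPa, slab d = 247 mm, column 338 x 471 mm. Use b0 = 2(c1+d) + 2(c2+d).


b0 = 2*(338 + 247) + 2*(471 + 247) = 2606 mm
Vc = 0.33 * sqrt(35) * 2606 * 247 / 1000
= 1256.66 kN

1256.66


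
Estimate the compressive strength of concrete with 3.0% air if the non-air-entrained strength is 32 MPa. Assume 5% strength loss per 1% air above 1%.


Strength loss = (3.0 - 1) * 5 = 10.0%
f'c = 32 * (1 - 10.0/100)
= 28.8 MPa

28.8


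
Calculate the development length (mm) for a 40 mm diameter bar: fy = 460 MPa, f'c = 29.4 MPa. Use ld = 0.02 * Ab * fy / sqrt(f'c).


Ab = pi * 40^2 / 4 = 1256.637 mm2
ld = 0.02 * 1256.637 * 460 / sqrt(29.4)
= 2132.2 mm

2132.2


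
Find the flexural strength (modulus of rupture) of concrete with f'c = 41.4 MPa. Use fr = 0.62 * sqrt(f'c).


fr = 0.62 * sqrt(41.4)
= 3.989 MPa

3.989


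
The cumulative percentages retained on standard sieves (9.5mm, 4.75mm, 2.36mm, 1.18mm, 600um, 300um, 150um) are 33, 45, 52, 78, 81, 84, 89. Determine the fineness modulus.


FM = sum(cumulative % retained) / 100
= 462 / 100
= 4.62

4.62


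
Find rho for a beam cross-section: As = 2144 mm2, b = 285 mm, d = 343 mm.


rho = As / (b * d)
= 2144 / (285 * 343)
= 0.0219

0.0219


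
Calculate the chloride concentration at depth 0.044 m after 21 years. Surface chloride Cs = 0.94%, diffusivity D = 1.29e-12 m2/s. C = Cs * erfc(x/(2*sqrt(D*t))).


t_seconds = 21 * 365.25 * 24 * 3600 = 662709600.0 s
arg = 0.044 / (2 * sqrt(1.29e-12 * 662709600.0))
= 0.7524
erfc(0.7524) = 0.2873
C = 0.94 * 0.2873 = 0.27%

0.27


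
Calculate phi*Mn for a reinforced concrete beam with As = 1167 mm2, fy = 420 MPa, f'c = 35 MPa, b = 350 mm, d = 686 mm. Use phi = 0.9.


a = As * fy / (0.85 * f'c * b)
= 1167 * 420 / (0.85 * 35 * 350)
= 47.0723 mm
Mn = As * fy * (d - a/2) / 10^6
= 324.7 kN-m
phi*Mn = 0.9 * 324.7 = 292.23 kN-m

292.23


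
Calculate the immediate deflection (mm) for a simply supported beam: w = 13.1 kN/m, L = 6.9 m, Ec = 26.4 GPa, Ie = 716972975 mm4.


Convert: L = 6.9 m = 6900 mm, Ec = 26.4 GPa = 26400 MPa
delta = 5 * 13.1 * 6900^4 / (384 * 26400 * 716972975)
= 20.43 mm

20.43


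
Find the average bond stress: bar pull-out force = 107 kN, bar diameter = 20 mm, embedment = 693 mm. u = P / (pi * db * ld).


u = P / (pi * db * ld)
= 107 * 1000 / (pi * 20 * 693)
= 2.457 MPa

2.457


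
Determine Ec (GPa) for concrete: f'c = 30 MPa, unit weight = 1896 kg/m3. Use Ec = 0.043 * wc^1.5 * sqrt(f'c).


Ec = 0.043 * 1896^1.5 * sqrt(30) / 1000
= 19.44 GPa

19.44


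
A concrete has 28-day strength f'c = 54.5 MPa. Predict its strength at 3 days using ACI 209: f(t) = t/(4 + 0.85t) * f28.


f(3) = 3 / (4 + 0.85 * 3) * 54.5
= 3 / 6.55 * 54.5
= 24.96 MPa

24.96


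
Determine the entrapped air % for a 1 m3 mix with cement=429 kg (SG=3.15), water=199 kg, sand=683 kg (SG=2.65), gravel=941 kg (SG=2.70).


Vol cement = 429 / (3.15 * 1000) = 0.13619 m3
Vol water = 199 / 1000 = 0.199 m3
Vol sand = 683 / (2.65 * 1000) = 0.257736 m3
Vol gravel = 941 / (2.70 * 1000) = 0.348519 m3
Total solid + water volume = 0.941445 m3
Air = (1 - 0.941445) * 100 = 5.86%

5.86


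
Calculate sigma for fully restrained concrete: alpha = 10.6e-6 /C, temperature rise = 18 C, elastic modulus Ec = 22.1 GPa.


sigma = alpha * dT * Ec
= 10.6e-6 * 18 * 22.1 * 1000
= 4.217 MPa

4.217


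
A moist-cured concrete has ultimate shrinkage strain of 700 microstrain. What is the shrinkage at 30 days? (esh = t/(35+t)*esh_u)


esh(30) = 30 / (35 + 30) * 700
= 30 / 65 * 700
= 323.1 microstrain

323.1


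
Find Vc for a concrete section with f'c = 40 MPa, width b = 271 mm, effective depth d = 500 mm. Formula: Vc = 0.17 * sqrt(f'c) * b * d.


Vc = 0.17 * sqrt(40) * 271 * 500 / 1000
= 145.69 kN

145.69


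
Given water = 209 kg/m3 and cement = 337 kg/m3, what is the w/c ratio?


w/c = water / cement
w/c = 209 / 337 = 0.62

0.62


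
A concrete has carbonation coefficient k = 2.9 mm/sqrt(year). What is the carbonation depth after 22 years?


depth = k * sqrt(t)
= 2.9 * sqrt(22)
= 13.6 mm

13.6


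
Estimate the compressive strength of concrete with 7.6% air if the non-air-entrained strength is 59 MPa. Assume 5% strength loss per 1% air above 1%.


Strength loss = (7.6 - 1) * 5 = 33.0%
f'c = 59 * (1 - 33.0/100)
= 39.53 MPa

39.53


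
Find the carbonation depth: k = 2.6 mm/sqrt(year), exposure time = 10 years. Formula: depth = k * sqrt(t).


depth = k * sqrt(t)
= 2.6 * sqrt(10)
= 8.22 mm

8.22


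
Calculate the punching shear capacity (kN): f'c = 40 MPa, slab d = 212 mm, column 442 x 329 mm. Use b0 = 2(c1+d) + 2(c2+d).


b0 = 2*(442 + 212) + 2*(329 + 212) = 2390 mm
Vc = 0.33 * sqrt(40) * 2390 * 212 / 1000
= 1057.49 kN

1057.49


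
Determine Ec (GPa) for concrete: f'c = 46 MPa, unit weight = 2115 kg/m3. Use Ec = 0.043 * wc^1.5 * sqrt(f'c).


Ec = 0.043 * 2115^1.5 * sqrt(46) / 1000
= 28.37 GPa

28.37


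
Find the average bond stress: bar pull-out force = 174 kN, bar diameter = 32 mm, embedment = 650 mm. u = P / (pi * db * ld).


u = P / (pi * db * ld)
= 174 * 1000 / (pi * 32 * 650)
= 2.663 MPa

2.663


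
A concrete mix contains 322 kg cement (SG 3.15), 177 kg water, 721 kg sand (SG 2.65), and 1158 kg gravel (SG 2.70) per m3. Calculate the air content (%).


Vol cement = 322 / (3.15 * 1000) = 0.102222 m3
Vol water = 177 / 1000 = 0.177 m3
Vol sand = 721 / (2.65 * 1000) = 0.272075 m3
Vol gravel = 1158 / (2.70 * 1000) = 0.428889 m3
Total solid + water volume = 0.980187 m3
Air = (1 - 0.980187) * 100 = 1.98%

1.98


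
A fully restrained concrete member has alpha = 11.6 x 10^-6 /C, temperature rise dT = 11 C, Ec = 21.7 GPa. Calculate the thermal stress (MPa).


sigma = alpha * dT * Ec
= 11.6e-6 * 11 * 21.7 * 1000
= 2.769 MPa

2.769


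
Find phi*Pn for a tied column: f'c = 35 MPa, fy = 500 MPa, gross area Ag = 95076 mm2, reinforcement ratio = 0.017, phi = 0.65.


Ast = rho * Ag = 0.017 * 95076 = 1616.292 mm2
phi*Pn = 0.65 * 0.80 * (0.85 * 35 * (95076 - 1616.292) + 500 * 1616.292) / 1000
= 1866.06 kN

1866.06


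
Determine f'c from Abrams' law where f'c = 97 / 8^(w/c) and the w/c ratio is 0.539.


f'c = 97 / 8^0.539
= 97 / 3.067
= 31.62 MPa

31.62


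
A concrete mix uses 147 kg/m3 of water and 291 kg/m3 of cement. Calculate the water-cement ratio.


w/c = water / cement
w/c = 147 / 291 = 0.505

0.505


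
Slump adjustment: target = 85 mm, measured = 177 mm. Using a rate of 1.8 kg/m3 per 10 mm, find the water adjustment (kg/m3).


Difference = 85 - 177 = -92 mm
Water adjustment = -92 * 1.8 / 10 = -16.6 kg/m3

-16.6


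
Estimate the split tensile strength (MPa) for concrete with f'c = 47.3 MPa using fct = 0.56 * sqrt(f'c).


fct = 0.56 * sqrt(47.3)
= 0.56 * 6.877
= 3.851 MPa

3.851


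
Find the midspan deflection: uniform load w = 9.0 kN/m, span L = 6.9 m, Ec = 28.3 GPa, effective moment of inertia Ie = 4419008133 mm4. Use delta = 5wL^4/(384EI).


Convert: L = 6.9 m = 6900 mm, Ec = 28.3 GPa = 28300 MPa
delta = 5 * 9.0 * 6900^4 / (384 * 28300 * 4419008133)
= 2.12 mm

2.12


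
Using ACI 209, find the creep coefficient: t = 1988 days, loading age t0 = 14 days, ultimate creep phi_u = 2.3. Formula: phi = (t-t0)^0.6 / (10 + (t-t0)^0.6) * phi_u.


dt = 1988 - 14 = 1974
phi = 1974^0.6 / (10 + 1974^0.6) * 2.3
= 2.081

2.081


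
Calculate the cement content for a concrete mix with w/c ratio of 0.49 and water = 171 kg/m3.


Cement = water / (w/c)
= 171 / 0.49
= 349.0 kg/m3

349.0


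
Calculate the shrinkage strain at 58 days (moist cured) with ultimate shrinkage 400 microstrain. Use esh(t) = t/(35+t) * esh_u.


esh(58) = 58 / (35 + 58) * 400
= 58 / 93 * 400
= 249.5 microstrain

249.5


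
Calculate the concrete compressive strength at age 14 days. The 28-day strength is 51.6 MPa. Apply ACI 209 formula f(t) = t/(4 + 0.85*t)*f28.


f(14) = 14 / (4 + 0.85 * 14) * 51.6
= 14 / 15.9 * 51.6
= 45.43 MPa

45.43


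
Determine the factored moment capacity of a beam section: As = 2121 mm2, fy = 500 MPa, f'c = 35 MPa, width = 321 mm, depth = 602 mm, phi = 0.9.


a = As * fy / (0.85 * f'c * b)
= 2121 * 500 / (0.85 * 35 * 321)
= 111.05 mm
Mn = As * fy * (d - a/2) / 10^6
= 579.5367 kN-m
phi*Mn = 0.9 * 579.5367 = 521.58 kN-m

521.58


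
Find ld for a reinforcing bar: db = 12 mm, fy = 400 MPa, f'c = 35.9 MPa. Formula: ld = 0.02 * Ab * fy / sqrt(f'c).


Ab = pi * 12^2 / 4 = 113.097 mm2
ld = 0.02 * 113.097 * 400 / sqrt(35.9)
= 151.0 mm

151.0


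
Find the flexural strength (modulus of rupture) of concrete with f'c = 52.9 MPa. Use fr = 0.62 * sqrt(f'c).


fr = 0.62 * sqrt(52.9)
= 4.509 MPa

4.509


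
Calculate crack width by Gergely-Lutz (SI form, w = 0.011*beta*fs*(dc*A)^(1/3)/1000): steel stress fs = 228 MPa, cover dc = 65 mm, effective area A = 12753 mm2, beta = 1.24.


w = 0.011 * beta * fs * (dc * A)^(1/3) / 1000
= 0.011 * 1.24 * 228 * (65 * 12753)^(1/3) / 1000
= 0.292 mm

0.292


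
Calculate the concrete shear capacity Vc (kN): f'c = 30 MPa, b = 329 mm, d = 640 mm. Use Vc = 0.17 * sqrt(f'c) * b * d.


Vc = 0.17 * sqrt(30) * 329 * 640 / 1000
= 196.06 kN

196.06


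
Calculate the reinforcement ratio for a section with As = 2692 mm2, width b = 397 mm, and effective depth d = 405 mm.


rho = As / (b * d)
= 2692 / (397 * 405)
= 0.0167

0.0167


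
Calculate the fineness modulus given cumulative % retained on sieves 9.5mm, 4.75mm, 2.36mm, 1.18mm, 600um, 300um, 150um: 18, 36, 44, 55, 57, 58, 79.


FM = sum(cumulative % retained) / 100
= 347 / 100
= 3.47

3.47


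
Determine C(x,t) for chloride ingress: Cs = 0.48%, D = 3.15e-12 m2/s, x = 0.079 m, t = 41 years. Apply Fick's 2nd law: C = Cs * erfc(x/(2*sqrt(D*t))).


t_seconds = 41 * 365.25 * 24 * 3600 = 1293861600.0 s
arg = 0.079 / (2 * sqrt(3.15e-12 * 1293861600.0))
= 0.6187
erfc(0.6187) = 0.3816
C = 0.48 * 0.3816 = 0.1832%

0.1832


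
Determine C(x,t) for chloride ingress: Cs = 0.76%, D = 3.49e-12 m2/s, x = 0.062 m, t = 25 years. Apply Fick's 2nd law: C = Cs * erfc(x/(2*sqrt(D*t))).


t_seconds = 25 * 365.25 * 24 * 3600 = 788940000.0 s
arg = 0.062 / (2 * sqrt(3.49e-12 * 788940000.0))
= 0.5908
erfc(0.5908) = 0.4034
C = 0.76 * 0.4034 = 0.3066%

0.3066


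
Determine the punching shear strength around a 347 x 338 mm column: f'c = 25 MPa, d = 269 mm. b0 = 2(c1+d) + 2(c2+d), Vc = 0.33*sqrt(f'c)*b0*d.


b0 = 2*(347 + 269) + 2*(338 + 269) = 2446 mm
Vc = 0.33 * sqrt(25) * 2446 * 269 / 1000
= 1085.66 kN

1085.66


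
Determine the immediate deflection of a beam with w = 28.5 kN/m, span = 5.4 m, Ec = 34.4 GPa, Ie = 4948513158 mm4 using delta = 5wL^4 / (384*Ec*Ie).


Convert: L = 5.4 m = 5400 mm, Ec = 34.4 GPa = 34400 MPa
delta = 5 * 28.5 * 5400^4 / (384 * 34400 * 4948513158)
= 1.85 mm

1.85


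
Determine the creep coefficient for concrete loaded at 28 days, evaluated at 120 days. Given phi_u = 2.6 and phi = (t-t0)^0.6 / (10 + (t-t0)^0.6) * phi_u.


dt = 120 - 28 = 92
phi = 92^0.6 / (10 + 92^0.6) * 2.6
= 1.563

1.563


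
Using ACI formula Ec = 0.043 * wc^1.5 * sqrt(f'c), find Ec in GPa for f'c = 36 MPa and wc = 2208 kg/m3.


Ec = 0.043 * 2208^1.5 * sqrt(36) / 1000
= 26.77 GPa

26.77


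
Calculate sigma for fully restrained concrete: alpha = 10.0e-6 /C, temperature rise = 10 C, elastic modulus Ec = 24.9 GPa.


sigma = alpha * dT * Ec
= 10.0e-6 * 10 * 24.9 * 1000
= 2.49 MPa

2.49


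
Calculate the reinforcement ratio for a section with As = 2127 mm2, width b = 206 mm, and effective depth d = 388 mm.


rho = As / (b * d)
= 2127 / (206 * 388)
= 0.0266

0.0266


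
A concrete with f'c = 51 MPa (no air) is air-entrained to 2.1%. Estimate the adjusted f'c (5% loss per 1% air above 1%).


Strength loss = (2.1 - 1) * 5 = 5.5%
f'c = 51 * (1 - 5.5/100)
= 48.2 MPa

48.2


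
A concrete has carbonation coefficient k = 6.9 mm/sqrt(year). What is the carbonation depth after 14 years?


depth = k * sqrt(t)
= 6.9 * sqrt(14)
= 25.82 mm

25.82


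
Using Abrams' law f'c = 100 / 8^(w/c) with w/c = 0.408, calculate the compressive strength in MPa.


f'c = 100 / 8^0.408
= 100 / 2.336
= 42.81 MPa

42.81


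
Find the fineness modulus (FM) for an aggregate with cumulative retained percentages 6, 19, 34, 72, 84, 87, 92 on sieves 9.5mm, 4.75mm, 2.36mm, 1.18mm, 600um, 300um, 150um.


FM = sum(cumulative % retained) / 100
= 394 / 100
= 3.94

3.94


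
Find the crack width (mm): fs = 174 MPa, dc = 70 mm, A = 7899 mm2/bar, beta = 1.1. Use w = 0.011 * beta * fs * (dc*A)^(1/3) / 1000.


w = 0.011 * beta * fs * (dc * A)^(1/3) / 1000
= 0.011 * 1.1 * 174 * (70 * 7899)^(1/3) / 1000
= 0.173 mm

0.173


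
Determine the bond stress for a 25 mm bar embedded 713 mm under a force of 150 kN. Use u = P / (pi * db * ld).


u = P / (pi * db * ld)
= 150 * 1000 / (pi * 25 * 713)
= 2.679 MPa

2.679


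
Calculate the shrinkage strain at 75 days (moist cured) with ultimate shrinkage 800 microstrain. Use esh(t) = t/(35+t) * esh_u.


esh(75) = 75 / (35 + 75) * 800
= 75 / 110 * 800
= 545.5 microstrain

545.5


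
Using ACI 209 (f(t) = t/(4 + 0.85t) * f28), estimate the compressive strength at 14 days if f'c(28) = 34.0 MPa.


f(14) = 14 / (4 + 0.85 * 14) * 34.0
= 14 / 15.9 * 34.0
= 29.94 MPa

29.94


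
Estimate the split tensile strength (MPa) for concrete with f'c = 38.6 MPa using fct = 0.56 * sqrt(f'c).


fct = 0.56 * sqrt(38.6)
= 0.56 * 6.213
= 3.479 MPa

3.479


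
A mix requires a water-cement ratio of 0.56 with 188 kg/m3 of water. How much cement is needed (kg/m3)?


Cement = water / (w/c)
= 188 / 0.56
= 335.7 kg/m3

335.7


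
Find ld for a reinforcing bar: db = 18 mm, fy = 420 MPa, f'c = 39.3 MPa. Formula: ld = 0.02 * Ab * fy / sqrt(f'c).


Ab = pi * 18^2 / 4 = 254.469 mm2
ld = 0.02 * 254.469 * 420 / sqrt(39.3)
= 341.0 mm

341.0


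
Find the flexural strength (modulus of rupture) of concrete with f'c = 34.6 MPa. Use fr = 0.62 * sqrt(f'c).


fr = 0.62 * sqrt(34.6)
= 3.647 MPa

3.647


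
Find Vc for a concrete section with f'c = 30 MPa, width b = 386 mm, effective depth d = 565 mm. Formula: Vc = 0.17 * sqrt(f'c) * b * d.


Vc = 0.17 * sqrt(30) * 386 * 565 / 1000
= 203.07 kN

203.07


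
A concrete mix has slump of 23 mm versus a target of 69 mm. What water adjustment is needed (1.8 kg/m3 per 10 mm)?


Difference = 69 - 23 = 46 mm
Water adjustment = 46 * 1.8 / 10 = 8.3 kg/m3

8.3


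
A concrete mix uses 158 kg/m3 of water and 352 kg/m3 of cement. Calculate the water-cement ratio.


w/c = water / cement
w/c = 158 / 352 = 0.449

0.449


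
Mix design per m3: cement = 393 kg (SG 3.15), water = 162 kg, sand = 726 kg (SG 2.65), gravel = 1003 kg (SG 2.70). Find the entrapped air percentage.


Vol cement = 393 / (3.15 * 1000) = 0.124762 m3
Vol water = 162 / 1000 = 0.162 m3
Vol sand = 726 / (2.65 * 1000) = 0.273962 m3
Vol gravel = 1003 / (2.70 * 1000) = 0.371481 m3
Total solid + water volume = 0.932206 m3
Air = (1 - 0.932206) * 100 = 6.78%

6.78


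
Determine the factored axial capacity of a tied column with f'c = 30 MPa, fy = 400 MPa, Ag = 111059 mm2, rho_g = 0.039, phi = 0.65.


Ast = rho * Ag = 0.039 * 111059 = 4331.301 mm2
phi*Pn = 0.65 * 0.80 * (0.85 * 30 * (111059 - 4331.301) + 400 * 4331.301) / 1000
= 2316.12 kN

2316.12


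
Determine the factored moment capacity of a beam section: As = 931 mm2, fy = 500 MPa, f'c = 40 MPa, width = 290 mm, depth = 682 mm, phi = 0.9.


a = As * fy / (0.85 * f'c * b)
= 931 * 500 / (0.85 * 40 * 290)
= 47.211 mm
Mn = As * fy * (d - a/2) / 10^6
= 306.4827 kN-m
phi*Mn = 0.9 * 306.4827 = 275.83 kN-m

275.83


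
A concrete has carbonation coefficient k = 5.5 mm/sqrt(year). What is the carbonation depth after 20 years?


depth = k * sqrt(t)
= 5.5 * sqrt(20)
= 24.6 mm

24.6


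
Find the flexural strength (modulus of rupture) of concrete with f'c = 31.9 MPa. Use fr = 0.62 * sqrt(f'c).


fr = 0.62 * sqrt(31.9)
= 3.502 MPa

3.502


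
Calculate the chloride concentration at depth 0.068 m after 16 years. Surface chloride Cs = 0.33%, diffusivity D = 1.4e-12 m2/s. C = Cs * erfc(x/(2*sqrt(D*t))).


t_seconds = 16 * 365.25 * 24 * 3600 = 504921600.0 s
arg = 0.068 / (2 * sqrt(1.4e-12 * 504921600.0))
= 1.2788
erfc(1.2788) = 0.0705
C = 0.33 * 0.0705 = 0.0233%

0.0233


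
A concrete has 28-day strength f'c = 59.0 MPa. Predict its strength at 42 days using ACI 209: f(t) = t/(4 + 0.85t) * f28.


f(42) = 42 / (4 + 0.85 * 42) * 59.0
= 42 / 39.7 * 59.0
= 62.42 MPa

62.42


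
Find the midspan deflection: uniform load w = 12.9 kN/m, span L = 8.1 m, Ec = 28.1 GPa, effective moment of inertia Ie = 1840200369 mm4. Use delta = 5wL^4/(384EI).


Convert: L = 8.1 m = 8100 mm, Ec = 28.1 GPa = 28100 MPa
delta = 5 * 12.9 * 8100^4 / (384 * 28100 * 1840200369)
= 13.98 mm

13.98


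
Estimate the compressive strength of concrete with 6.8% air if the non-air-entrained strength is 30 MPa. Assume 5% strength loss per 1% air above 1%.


Strength loss = (6.8 - 1) * 5 = 29.0%
f'c = 30 * (1 - 29.0/100)
= 21.3 MPa

21.3


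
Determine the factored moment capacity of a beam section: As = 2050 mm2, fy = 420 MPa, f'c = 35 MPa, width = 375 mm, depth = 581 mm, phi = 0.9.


a = As * fy / (0.85 * f'c * b)
= 2050 * 420 / (0.85 * 35 * 375)
= 77.1765 mm
Mn = As * fy * (d - a/2) / 10^6
= 467.0165 kN-m
phi*Mn = 0.9 * 467.0165 = 420.31 kN-m

420.31


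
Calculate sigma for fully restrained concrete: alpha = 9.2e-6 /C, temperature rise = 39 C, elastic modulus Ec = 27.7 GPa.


sigma = alpha * dT * Ec
= 9.2e-6 * 39 * 27.7 * 1000
= 9.939 MPa

9.939


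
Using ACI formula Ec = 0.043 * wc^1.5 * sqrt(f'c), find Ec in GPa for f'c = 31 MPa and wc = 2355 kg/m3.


Ec = 0.043 * 2355^1.5 * sqrt(31) / 1000
= 27.36 GPa

27.36


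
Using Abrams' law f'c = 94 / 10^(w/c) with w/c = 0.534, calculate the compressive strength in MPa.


f'c = 94 / 10^0.534
= 94 / 3.42
= 27.49 MPa

27.49


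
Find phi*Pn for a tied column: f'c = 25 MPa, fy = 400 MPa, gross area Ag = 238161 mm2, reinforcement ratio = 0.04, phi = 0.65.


Ast = rho * Ag = 0.04 * 238161 = 9526.44 mm2
phi*Pn = 0.65 * 0.80 * (0.85 * 25 * (238161 - 9526.44) + 400 * 9526.44) / 1000
= 4507.91 kN

4507.91


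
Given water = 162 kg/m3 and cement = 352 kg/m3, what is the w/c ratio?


w/c = water / cement
w/c = 162 / 352 = 0.46

0.46


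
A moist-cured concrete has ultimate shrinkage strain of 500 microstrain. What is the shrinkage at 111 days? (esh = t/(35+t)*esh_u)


esh(111) = 111 / (35 + 111) * 500
= 111 / 146 * 500
= 380.1 microstrain

380.1


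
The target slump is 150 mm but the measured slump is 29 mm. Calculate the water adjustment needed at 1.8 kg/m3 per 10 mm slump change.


Difference = 150 - 29 = 121 mm
Water adjustment = 121 * 1.8 / 10 = 21.8 kg/m3

21.8


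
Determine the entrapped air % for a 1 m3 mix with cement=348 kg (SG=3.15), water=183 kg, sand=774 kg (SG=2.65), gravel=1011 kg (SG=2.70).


Vol cement = 348 / (3.15 * 1000) = 0.110476 m3
Vol water = 183 / 1000 = 0.183 m3
Vol sand = 774 / (2.65 * 1000) = 0.292075 m3
Vol gravel = 1011 / (2.70 * 1000) = 0.374444 m3
Total solid + water volume = 0.959996 m3
Air = (1 - 0.959996) * 100 = 4.0%

4.0


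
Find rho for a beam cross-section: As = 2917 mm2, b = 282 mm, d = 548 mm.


rho = As / (b * d)
= 2917 / (282 * 548)
= 0.0189

0.0189


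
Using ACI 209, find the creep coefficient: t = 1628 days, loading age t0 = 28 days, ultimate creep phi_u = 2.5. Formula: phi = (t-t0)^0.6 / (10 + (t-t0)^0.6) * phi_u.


dt = 1628 - 28 = 1600
phi = 1600^0.6 / (10 + 1600^0.6) * 2.5
= 2.233

2.233


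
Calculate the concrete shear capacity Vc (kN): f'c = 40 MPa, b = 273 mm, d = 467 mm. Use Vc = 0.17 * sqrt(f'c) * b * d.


Vc = 0.17 * sqrt(40) * 273 * 467 / 1000
= 137.08 kN

137.08


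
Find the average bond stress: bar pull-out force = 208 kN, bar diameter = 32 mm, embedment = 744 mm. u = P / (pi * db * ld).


u = P / (pi * db * ld)
= 208 * 1000 / (pi * 32 * 744)
= 2.781 MPa

2.781


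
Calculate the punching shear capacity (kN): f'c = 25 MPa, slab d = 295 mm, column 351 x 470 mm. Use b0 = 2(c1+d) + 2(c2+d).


b0 = 2*(351 + 295) + 2*(470 + 295) = 2822 mm
Vc = 0.33 * sqrt(25) * 2822 * 295 / 1000
= 1373.61 kN

1373.61


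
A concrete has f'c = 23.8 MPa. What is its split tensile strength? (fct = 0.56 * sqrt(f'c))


fct = 0.56 * sqrt(23.8)
= 0.56 * 4.879
= 2.732 MPa

2.732


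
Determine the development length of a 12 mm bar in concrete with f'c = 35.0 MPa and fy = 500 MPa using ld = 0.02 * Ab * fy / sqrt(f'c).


Ab = pi * 12^2 / 4 = 113.097 mm2
ld = 0.02 * 113.097 * 500 / sqrt(35.0)
= 191.2 mm

191.2


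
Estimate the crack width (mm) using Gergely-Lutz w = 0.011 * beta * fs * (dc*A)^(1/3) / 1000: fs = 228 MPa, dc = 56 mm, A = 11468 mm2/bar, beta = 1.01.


w = 0.011 * beta * fs * (dc * A)^(1/3) / 1000
= 0.011 * 1.01 * 228 * (56 * 11468)^(1/3) / 1000
= 0.219 mm

0.219


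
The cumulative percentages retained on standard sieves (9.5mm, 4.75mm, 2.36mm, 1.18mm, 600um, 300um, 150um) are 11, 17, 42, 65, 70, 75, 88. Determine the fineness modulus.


FM = sum(cumulative % retained) / 100
= 368 / 100
= 3.68

3.68


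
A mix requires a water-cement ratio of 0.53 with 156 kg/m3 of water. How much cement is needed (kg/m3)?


Cement = water / (w/c)
= 156 / 0.53
= 294.3 kg/m3

294.3


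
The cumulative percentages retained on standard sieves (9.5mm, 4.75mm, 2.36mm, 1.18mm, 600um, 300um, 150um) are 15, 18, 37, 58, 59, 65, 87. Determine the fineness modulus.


FM = sum(cumulative % retained) / 100
= 339 / 100
= 3.39

3.39


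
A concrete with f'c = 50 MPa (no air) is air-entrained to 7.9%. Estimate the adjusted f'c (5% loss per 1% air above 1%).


Strength loss = (7.9 - 1) * 5 = 34.5%
f'c = 50 * (1 - 34.5/100)
= 32.75 MPa

32.75


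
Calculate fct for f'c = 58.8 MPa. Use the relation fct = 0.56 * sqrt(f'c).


fct = 0.56 * sqrt(58.8)
= 0.56 * 7.668
= 4.294 MPa

4.294


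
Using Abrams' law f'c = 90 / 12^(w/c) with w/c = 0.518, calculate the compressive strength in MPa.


f'c = 90 / 12^0.518
= 90 / 3.623
= 24.84 MPa

24.84


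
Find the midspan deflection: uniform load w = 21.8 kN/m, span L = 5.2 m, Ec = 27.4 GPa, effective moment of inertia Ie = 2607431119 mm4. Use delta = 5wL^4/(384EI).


Convert: L = 5.2 m = 5200 mm, Ec = 27.4 GPa = 27400 MPa
delta = 5 * 21.8 * 5200^4 / (384 * 27400 * 2607431119)
= 2.9 mm

2.9


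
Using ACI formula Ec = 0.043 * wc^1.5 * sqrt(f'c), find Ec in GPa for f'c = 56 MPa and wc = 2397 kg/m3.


Ec = 0.043 * 2397^1.5 * sqrt(56) / 1000
= 37.76 GPa

37.76


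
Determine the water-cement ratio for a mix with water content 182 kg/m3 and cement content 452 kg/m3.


w/c = water / cement
w/c = 182 / 452 = 0.403

0.403


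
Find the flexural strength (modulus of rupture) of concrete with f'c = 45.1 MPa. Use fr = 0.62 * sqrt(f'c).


fr = 0.62 * sqrt(45.1)
= 4.164 MPa

4.164


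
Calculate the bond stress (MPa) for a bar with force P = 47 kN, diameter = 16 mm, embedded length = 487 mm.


u = P / (pi * db * ld)
= 47 * 1000 / (pi * 16 * 487)
= 1.92 MPa

1.92


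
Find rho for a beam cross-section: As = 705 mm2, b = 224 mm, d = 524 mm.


rho = As / (b * d)
= 705 / (224 * 524)
= 0.006

0.006


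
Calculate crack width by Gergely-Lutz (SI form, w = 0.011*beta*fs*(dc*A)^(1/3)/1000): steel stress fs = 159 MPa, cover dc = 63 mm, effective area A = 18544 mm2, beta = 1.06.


w = 0.011 * beta * fs * (dc * A)^(1/3) / 1000
= 0.011 * 1.06 * 159 * (63 * 18544)^(1/3) / 1000
= 0.195 mm

0.195


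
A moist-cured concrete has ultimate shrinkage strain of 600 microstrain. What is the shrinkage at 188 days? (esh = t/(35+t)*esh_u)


esh(188) = 188 / (35 + 188) * 600
= 188 / 223 * 600
= 505.8 microstrain

505.8


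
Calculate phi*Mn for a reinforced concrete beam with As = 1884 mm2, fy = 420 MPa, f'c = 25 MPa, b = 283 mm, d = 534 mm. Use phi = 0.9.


a = As * fy / (0.85 * f'c * b)
= 1884 * 420 / (0.85 * 25 * 283)
= 131.5785 mm
Mn = As * fy * (d - a/2) / 10^6
= 370.4858 kN-m
phi*Mn = 0.9 * 370.4858 = 333.44 kN-m

333.44


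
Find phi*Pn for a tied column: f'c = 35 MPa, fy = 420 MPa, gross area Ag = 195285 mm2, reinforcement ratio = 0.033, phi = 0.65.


Ast = rho * Ag = 0.033 * 195285 = 6444.405 mm2
phi*Pn = 0.65 * 0.80 * (0.85 * 35 * (195285 - 6444.405) + 420 * 6444.405) / 1000
= 4328.82 kN

4328.82


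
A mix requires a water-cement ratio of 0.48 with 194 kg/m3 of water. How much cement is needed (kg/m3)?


Cement = water / (w/c)
= 194 / 0.48
= 404.2 kg/m3

404.2


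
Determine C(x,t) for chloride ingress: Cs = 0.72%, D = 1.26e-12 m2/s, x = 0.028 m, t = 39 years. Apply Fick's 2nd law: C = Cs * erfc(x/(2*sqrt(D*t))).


t_seconds = 39 * 365.25 * 24 * 3600 = 1230746400.0 s
arg = 0.028 / (2 * sqrt(1.26e-12 * 1230746400.0))
= 0.3555
erfc(0.3555) = 0.6151
C = 0.72 * 0.6151 = 0.4429%

0.4429


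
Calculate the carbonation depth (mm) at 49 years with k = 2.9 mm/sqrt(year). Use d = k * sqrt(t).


depth = k * sqrt(t)
= 2.9 * sqrt(49)
= 20.3 mm

20.3


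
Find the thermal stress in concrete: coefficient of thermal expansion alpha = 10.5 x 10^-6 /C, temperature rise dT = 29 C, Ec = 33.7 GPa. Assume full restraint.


sigma = alpha * dT * Ec
= 10.5e-6 * 29 * 33.7 * 1000
= 10.262 MPa

10.262


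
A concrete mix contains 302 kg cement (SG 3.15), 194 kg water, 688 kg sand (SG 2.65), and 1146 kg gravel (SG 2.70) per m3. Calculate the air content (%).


Vol cement = 302 / (3.15 * 1000) = 0.095873 m3
Vol water = 194 / 1000 = 0.194 m3
Vol sand = 688 / (2.65 * 1000) = 0.259623 m3
Vol gravel = 1146 / (2.70 * 1000) = 0.424444 m3
Total solid + water volume = 0.97394 m3
Air = (1 - 0.97394) * 100 = 2.61%

2.61


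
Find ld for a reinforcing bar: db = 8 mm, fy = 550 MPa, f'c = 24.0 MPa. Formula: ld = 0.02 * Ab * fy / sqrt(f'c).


Ab = pi * 8^2 / 4 = 50.265 mm2
ld = 0.02 * 50.265 * 550 / sqrt(24.0)
= 112.9 mm

112.9


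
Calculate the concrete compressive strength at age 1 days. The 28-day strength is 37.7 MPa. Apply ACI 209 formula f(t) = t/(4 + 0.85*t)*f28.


f(1) = 1 / (4 + 0.85 * 1) * 37.7
= 1 / 4.85 * 37.7
= 7.77 MPa

7.77


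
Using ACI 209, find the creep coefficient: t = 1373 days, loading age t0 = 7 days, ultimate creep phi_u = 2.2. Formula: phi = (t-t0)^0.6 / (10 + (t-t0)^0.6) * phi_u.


dt = 1373 - 7 = 1366
phi = 1366^0.6 / (10 + 1366^0.6) * 2.2
= 1.944

1.944


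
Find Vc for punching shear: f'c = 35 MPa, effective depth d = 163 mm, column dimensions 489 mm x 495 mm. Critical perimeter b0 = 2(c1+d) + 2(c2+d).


b0 = 2*(489 + 163) + 2*(495 + 163) = 2620 mm
Vc = 0.33 * sqrt(35) * 2620 * 163 / 1000
= 833.75 kN

833.75


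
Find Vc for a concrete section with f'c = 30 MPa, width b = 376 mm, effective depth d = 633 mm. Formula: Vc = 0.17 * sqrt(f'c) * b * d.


Vc = 0.17 * sqrt(30) * 376 * 633 / 1000
= 221.62 kN

221.62
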